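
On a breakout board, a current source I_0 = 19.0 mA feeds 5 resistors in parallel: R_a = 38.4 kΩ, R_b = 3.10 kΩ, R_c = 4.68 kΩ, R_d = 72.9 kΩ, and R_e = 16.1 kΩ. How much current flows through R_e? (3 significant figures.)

I ≈ 1.85 mA

ΣG = 1/38.4 + 1/3.10 + 1/4.68 + 1/72.9 + 1/16.1 = 0.6381.
By the current-divider rule, I = I_0 · G_k/ΣG = 19.0 × 0.09733 = 1.849 mA.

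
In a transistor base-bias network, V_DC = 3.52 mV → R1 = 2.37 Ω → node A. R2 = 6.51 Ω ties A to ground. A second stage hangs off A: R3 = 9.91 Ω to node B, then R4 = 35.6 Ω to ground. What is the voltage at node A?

V_A ≈ 2.49 mV

Node A sees R2 in parallel with the series input of stage 2, R3 + R4 = 45.51 Ω.
R2 ‖ (R3+R4) = 5.695 Ω.
V_A = 3.52 × 5.695/(2.37 + 5.695) = 2.486 mV.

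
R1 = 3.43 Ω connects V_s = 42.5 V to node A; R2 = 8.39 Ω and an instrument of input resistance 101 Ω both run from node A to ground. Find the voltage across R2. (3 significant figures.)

First combine the lower leg with the load: R2 ‖ R_L = 7.747 Ω.
Then V_out = V_s · R2'/(R1 + R2') = 42.5 × 7.747/11.18 = 29.46 V.

V_out ≈ 29.5 V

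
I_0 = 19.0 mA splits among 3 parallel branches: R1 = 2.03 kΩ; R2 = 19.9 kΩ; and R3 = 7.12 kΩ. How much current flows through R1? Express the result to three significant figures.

Total conductance ΣG = 1/2.03 + 1/19.9 + 1/7.12 = 0.6833 (units of 1/kΩ).
R1 takes the fraction G_k/ΣG = 0.4926/0.6833 = 0.7209, so I = 19.0 × 0.7209 = 13.70 mA.

I ≈ 13.7 mA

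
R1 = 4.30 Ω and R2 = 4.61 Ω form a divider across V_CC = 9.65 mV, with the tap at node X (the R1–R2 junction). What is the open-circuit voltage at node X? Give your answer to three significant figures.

Open-circuit (no load on X): V_th = V_CC · R2/(R1 + R2) = 9.65 × 4.61/(4.300 + 4.61) = 4.993 mV.

V_th ≈ 4.99 mV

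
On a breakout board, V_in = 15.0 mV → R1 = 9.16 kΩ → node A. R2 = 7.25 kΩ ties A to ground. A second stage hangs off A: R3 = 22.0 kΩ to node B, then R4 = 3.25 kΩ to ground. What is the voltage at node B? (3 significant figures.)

V_B ≈ 0.735 mV

Looking into the second stage from A: R3 + R4 = 25.25 kΩ appears in parallel with R2.
R2 ‖ (R3+R4) = 5.633 kΩ.
So V_A = 15.0 × 0.3808 = 5.712 mV.
Then the unloaded second divider: V_B = V_A × R4/(R3+R4) = 5.712 × 0.1287 = 0.7352 mV.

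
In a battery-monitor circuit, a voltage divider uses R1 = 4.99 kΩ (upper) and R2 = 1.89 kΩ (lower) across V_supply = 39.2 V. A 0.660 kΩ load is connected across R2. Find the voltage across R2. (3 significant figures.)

The load sits in parallel with R2, giving an effective lower resistance R2' = R2·R_L/(R2+R_L) = 0.4892 kΩ.
Now apply the divider: V_out = 39.2 × 0.08928 = 3.500 V.

V_out ≈ 3.50 V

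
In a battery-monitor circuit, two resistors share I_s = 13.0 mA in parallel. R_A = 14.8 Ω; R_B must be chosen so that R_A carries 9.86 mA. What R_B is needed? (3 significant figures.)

R_B ≈ 46.5 Ω

In a two-way split, I_A/I_s = R_B/(R_A + R_B).
9.86/13.0 = R_B/(R_A + R_B) → R_B = R_A · (0.7585)/(1 − 0.7585) = 14.8 × 3.140 = 46.47 Ω.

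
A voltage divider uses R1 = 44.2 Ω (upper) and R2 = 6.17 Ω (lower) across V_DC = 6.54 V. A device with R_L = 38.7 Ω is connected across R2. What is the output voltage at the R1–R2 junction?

R2 ‖ R_L = (6.17 × 38.7)/(6.17 + 38.7) = 5.322 Ω.
Voltage divider with the loaded lower leg: V_out = 6.54 × 5.322/(44.2 + 5.322) = 6.54 × 0.1075 = 0.7028 V.
(Unloaded it would be 0.801 V; the load pulls it down.)

V_out ≈ 0.703 V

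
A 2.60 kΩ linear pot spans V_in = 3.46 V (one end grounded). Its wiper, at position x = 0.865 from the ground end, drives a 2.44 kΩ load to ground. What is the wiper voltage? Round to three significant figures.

Split the track: R_lower = x·R_p = 2.249 kΩ, R_upper = (1−x)·R_p = 0.3510 kΩ.
Lower segment in parallel with the load: 2.249 ‖ 2.44 = 1.170 kΩ.
V_out = 3.46 × 1.170/(0.3510 + 1.170) = 2.662 V.

V_out ≈ 2.66 V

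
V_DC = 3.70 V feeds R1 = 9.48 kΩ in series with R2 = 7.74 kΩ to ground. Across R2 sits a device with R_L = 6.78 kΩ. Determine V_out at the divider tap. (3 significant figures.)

V_out ≈ 1.02 V

The load sits in parallel with R2, giving an effective lower resistance R2' = R2·R_L/(R2+R_L) = 3.614 kΩ.
Now apply the divider: V_out = 3.70 × 0.2760 = 1.021 V.
(Unloaded it would be 1.66 V; the load pulls it down.)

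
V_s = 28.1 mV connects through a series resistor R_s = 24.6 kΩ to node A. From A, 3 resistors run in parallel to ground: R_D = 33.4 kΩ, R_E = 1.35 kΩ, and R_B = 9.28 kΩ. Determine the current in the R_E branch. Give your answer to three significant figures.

Equivalent of the parallel group: R_p = 1.138 kΩ.
V_A = 28.1 × 1.138/25.74 = 1.243 mV.
Branch current I = V_A/R_E = 1.243/1.35 = 0.9206 µA.

I ≈ 0.921 µA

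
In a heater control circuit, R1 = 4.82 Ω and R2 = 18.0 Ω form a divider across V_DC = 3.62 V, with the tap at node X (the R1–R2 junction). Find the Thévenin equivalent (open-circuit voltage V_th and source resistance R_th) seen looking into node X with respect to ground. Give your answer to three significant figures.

With X open, the divider is unloaded: V_th = 3.62 × 18.0/22.82 = 2.855 V.
With V_DC suppressed (replaced by a short), R_th = R1 ‖ R2 = (4.820 × 18.0)/(4.820 + 18.0) = 3.802 Ω.

V_th ≈ 2.86 V, R_th ≈ 3.80 Ω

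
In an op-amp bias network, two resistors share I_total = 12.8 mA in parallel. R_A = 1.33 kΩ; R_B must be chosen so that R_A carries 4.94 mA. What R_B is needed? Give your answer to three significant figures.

Two-branch current divider: I_A = I_total · R_B/(R_A + R_B).
4.94/12.8 = R_B/(R_A + R_B) → R_B = R_A · (0.3859)/(1 − 0.3859) = 1.33 × 0.6285 = 0.8359 kΩ.

R_B ≈ 0.836 kΩ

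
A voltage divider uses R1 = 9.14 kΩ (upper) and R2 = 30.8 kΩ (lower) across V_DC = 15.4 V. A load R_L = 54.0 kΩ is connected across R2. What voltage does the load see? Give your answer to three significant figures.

The load sits in parallel with R2, giving an effective lower resistance R2' = R2·R_L/(R2+R_L) = 19.61 kΩ.
Voltage divider with the loaded lower leg: V_out = 15.4 × 19.61/(9.14 + 19.61) = 15.4 × 0.6821 = 10.50 V.
(Unloaded it would be 11.9 V; the load pulls it down.)

V_out ≈ 10.5 V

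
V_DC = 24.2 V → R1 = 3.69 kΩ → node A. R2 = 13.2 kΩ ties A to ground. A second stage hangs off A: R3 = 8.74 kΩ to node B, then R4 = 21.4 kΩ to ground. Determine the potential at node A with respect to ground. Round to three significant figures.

Node A sees R2 in parallel with the series input of stage 2, R3 + R4 = 30.14 kΩ.
R2 ‖ (R3+R4) = 9.180 kΩ.
So V_A = 24.2 × 0.7133 = 17.26 V.

V_A ≈ 17.3 V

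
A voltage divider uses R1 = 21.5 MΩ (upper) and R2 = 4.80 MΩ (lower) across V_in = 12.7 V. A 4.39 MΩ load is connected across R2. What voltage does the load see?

V_out ≈ 1.22 V

First combine the lower leg with the load: R2 ‖ R_L = 2.293 MΩ.
Then V_out = V_in · R2'/(R1 + R2') = 12.7 × 2.293/23.79 = 1.224 V.
(Unloaded it would be 2.32 V; the load pulls it down.)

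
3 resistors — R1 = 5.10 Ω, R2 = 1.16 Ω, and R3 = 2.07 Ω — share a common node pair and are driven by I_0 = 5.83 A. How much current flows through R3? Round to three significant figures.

I ≈ 1.83 A

ΣG = 1/5.10 + 1/1.16 + 1/2.07 = 1.541.
By the current-divider rule, I = I_0 · G_k/ΣG = 5.83 × 0.3134 = 1.827 A.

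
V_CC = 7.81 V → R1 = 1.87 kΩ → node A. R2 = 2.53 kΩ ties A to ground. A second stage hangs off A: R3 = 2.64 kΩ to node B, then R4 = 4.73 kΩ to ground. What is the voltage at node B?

V_B ≈ 2.52 V

Node A sees R2 in parallel with the series input of stage 2, R3 + R4 = 7.370 kΩ.
R2 ‖ (R3+R4) = 1.883 kΩ.
First divider: V_A = V_CC · 1.883/(1.87 + 1.883) = 3.919 V.
V_B = V_A × 0.6418 = 2.515 V.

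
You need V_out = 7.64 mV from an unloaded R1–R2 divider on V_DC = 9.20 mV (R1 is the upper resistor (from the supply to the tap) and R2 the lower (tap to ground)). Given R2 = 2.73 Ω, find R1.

V_out/V_DC = R2/(R1+R2) = 0.8304.
R1 = R2·(1/k − 1) = 2.73 × 0.2042 = 0.5574 Ω.

R1 ≈ 0.557 Ω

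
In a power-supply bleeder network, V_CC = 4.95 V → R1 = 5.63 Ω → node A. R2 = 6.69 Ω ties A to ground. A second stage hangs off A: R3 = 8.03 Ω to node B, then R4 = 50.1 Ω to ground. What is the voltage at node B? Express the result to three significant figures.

V_B ≈ 2.20 V

Looking into the second stage from A: R3 + R4 = 58.13 Ω appears in parallel with R2.
Effective lower resistance at A: R2 ‖ 58.13 = 6.000 Ω.
First divider: V_A = V_CC · 6.000/(5.63 + 6.000) = 2.554 V.
Then the unloaded second divider: V_B = V_A × R4/(R3+R4) = 2.554 × 0.8619 = 2.201 V.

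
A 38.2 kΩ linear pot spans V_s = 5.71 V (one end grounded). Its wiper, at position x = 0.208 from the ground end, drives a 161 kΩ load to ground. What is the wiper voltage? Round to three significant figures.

V_out ≈ 1.14 V

Split the track: R_lower = x·R_p = 7.946 kΩ, R_upper = (1−x)·R_p = 30.25 kΩ.
(x·R_p) ‖ R_L = 7.572 kΩ.
Loaded-divider output: V_out = 5.71 × 0.2002 = 1.143 V.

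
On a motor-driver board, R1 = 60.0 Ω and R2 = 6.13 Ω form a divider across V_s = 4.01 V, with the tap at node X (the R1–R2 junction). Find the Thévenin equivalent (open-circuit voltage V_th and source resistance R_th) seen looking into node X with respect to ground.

V_th ≈ 0.372 V, R_th ≈ 5.56 Ω

V_th is the unloaded tap voltage: V_s · R2/(R1+R2) = 4.01 × 0.09270 = 0.3717 V.
With V_s suppressed (replaced by a short), R_th = R1 ‖ R2 = (60.00 × 6.13)/(60.00 + 6.13) = 5.562 Ω.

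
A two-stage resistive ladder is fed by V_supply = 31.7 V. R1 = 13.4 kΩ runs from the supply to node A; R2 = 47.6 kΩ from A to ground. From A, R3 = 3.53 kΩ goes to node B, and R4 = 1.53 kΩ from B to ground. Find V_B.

V_B ≈ 2.44 V

Node A sees R2 in parallel with the series input of stage 2, R3 + R4 = 5.060 kΩ.
Effective lower resistance at A: R2 ‖ 5.060 = 4.574 kΩ.
V_A = 31.7 × 4.574/(13.4 + 4.574) = 8.067 V.
Then the unloaded second divider: V_B = V_A × R4/(R3+R4) = 8.067 × 0.3024 = 2.439 V.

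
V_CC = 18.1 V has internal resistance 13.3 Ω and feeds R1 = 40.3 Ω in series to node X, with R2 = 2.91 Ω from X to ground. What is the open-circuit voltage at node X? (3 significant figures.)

V_th ≈ 0.932 V

R1' = 13.3 + 40.3 = 53.60 Ω (source resistance + R1).
With X open, the divider is unloaded: V_th = 18.1 × 2.91/56.51 = 0.9321 V.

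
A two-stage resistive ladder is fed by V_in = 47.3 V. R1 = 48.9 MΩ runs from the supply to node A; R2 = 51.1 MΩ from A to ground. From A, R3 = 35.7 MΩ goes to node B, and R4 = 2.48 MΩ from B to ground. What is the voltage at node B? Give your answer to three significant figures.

V_B ≈ 0.949 V

Node A sees R2 in parallel with the series input of stage 2, R3 + R4 = 38.18 MΩ.
Effective lower resistance at A: R2 ‖ 38.18 = 21.85 MΩ.
V_A = 47.3 × 21.85/(48.9 + 21.85) = 14.61 V.
Then the unloaded second divider: V_B = V_A × R4/(R3+R4) = 14.61 × 0.06496 = 0.9489 V.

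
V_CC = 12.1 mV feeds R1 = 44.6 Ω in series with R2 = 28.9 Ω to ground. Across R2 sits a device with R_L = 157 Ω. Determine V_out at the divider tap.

First combine the lower leg with the load: R2 ‖ R_L = 24.41 Ω.
Now apply the divider: V_out = 12.1 × 0.3537 = 4.280 mV.

V_out ≈ 4.28 mV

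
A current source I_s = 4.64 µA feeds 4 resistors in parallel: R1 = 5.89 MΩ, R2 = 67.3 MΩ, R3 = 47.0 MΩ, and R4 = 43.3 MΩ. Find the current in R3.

I ≈ 0.431 µA

ΣG = 1/5.89 + 1/67.3 + 1/47.0 + 1/43.3 = 0.2290.
By the current-divider rule, I = I_s · G_k/ΣG = 4.64 × 0.09291 = 0.4311 µA.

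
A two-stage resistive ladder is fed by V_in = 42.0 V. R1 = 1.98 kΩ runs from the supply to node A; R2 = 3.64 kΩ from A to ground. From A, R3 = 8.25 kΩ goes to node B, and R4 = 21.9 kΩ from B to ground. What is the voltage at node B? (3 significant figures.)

V_B ≈ 19.0 V

The second stage (R3 + R4 = 30.15 kΩ) loads node A in parallel with R2.
Effective lower resistance at A: R2 ‖ 30.15 = 3.248 kΩ.
So V_A = 42.0 × 0.6213 = 26.09 V.
V_B = V_A × 0.7264 = 18.95 V.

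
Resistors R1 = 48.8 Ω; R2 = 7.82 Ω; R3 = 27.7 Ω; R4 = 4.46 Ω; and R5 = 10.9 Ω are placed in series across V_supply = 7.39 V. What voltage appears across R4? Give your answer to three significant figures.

V ≈ 0.331 V

Total series resistance ΣR = 48.8 + 7.82 + 27.7 + 4.46 + 10.9 = 99.68 Ω.
Voltage divider: V = V_supply · (4.460 / 99.68) = 7.39 × 0.04474 = 0.3307 V.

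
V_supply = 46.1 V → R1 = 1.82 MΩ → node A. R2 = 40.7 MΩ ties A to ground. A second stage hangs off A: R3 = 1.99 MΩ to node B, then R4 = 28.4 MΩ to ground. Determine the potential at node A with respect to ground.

V_A ≈ 41.7 V

Looking into the second stage from A: R3 + R4 = 30.39 MΩ appears in parallel with R2.
Effective lower resistance at A: R2 ‖ 30.39 = 17.40 MΩ.
V_A = 46.1 × 17.40/(1.82 + 17.40) = 41.73 V.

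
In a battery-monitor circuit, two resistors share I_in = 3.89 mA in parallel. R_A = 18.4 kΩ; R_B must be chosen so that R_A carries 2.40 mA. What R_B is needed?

In a two-way split, I_A/I_in = R_B/(R_A + R_B).
2.40/3.89 = R_B/(R_A + R_B) → R_B = R_A · (0.6170)/(1 − 0.6170) = 18.4 × 1.611 = 29.64 kΩ.

R_B ≈ 29.6 kΩ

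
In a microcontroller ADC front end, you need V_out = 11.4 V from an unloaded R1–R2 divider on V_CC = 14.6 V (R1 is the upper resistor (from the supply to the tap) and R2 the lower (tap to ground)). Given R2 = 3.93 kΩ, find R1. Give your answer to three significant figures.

R1 ≈ 1.10 kΩ

The divider ratio is R2/(R1+R2) = 11.4/14.6 = 0.7808.
R1 = R2·(1/k − 1) = 3.93 × 0.2807 = 1.103 kΩ.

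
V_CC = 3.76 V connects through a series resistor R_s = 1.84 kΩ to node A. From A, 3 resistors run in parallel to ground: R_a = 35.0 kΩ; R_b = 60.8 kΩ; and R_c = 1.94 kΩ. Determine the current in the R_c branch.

I ≈ 0.954 mA

Combine the parallel branches: R_p = (1/35.0 + 1/60.8 + 1/1.94)⁻¹ = 1.784 kΩ.
Node voltage V_A = V_CC · R_p/(R_s + R_p) = 3.76 × 0.4923 = 1.851 V.
Branch current I = V_A/R_c = 1.851/1.94 = 0.9541 mA.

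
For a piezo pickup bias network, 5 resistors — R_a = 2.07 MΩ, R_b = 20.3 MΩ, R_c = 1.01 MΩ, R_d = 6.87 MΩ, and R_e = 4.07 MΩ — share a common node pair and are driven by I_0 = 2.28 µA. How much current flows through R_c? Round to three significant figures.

ΣG = 1/2.07 + 1/20.3 + 1/1.01 + 1/6.87 + 1/4.07 = 1.914.
By the current-divider rule, I = I_0 · G_k/ΣG = 2.28 × 0.5174 = 1.180 µA.

I ≈ 1.18 µA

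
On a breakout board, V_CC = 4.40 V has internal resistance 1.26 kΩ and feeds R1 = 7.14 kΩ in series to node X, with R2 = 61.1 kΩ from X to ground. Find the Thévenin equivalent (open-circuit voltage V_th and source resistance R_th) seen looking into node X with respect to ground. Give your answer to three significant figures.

R1' = 1.26 + 7.14 = 8.400 kΩ (source resistance + R1).
Open-circuit (no load on X): V_th = V_CC · R2/(R1' + R2) = 4.40 × 61.1/(8.400 + 61.1) = 3.868 V.
Zeroing V_CC shorts the top of R1' to ground, so R_th = R1' ‖ R2 = 7.385 kΩ.

V_th ≈ 3.87 V, R_th ≈ 7.38 kΩ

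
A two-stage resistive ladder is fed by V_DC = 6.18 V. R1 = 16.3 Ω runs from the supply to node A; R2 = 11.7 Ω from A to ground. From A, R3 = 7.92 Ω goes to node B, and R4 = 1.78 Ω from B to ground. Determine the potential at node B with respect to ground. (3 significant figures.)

V_B ≈ 0.278 V

Node A sees R2 in parallel with the series input of stage 2, R3 + R4 = 9.700 Ω.
Effective lower resistance at A: R2 ‖ 9.700 = 5.303 Ω.
First divider: V_A = V_DC · 5.303/(16.3 + 5.303) = 1.517 V.
Stage 2 is unloaded, so V_B = V_A · R4/(R3+R4) = 1.517 × 1.78/9.700 = 0.2784 V.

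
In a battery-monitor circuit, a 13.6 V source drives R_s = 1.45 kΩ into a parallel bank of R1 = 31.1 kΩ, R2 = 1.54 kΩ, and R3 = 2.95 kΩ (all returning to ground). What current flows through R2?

Equivalent of the parallel group: R_p = 0.9799 kΩ.
V_A by voltage divider: V_A = 13.6 × 0.9799/(1.45 + 0.9799) = 5.485 V.
I(R2) = V_A / R2 = 5.485/1.54 = 3.561 mA.

I ≈ 3.56 mA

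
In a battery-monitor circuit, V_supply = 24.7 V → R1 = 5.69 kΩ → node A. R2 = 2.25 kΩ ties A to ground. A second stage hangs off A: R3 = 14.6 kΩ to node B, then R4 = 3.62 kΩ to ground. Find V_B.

Node A sees R2 in parallel with the series input of stage 2, R3 + R4 = 18.22 kΩ.
R2 ‖ (R3+R4) = 2.003 kΩ.
So V_A = 24.7 × 0.2603 = 6.430 V.
V_B = V_A × 0.1987 = 1.278 V.

V_B ≈ 1.28 V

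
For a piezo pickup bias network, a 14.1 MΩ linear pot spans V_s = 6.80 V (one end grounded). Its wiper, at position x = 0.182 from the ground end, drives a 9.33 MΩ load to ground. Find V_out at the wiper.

Lower segment x·R_p = 2.566 MΩ; upper segment (1−x)·R_p = 11.53 MΩ.
Lower segment in parallel with the load: 2.566 ‖ 9.33 = 2.013 MΩ.
Then V_out = V_s · 2.013/(11.53 + 2.013) = 1.010 V.

V_out ≈ 1.01 V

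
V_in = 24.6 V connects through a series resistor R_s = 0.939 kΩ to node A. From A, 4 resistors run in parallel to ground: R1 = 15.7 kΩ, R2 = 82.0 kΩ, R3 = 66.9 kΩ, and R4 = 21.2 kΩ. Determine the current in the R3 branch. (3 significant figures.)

I ≈ 0.326 mA

Equivalent of the parallel group: R_p = 7.246 kΩ.
V_A by voltage divider: V_A = 24.6 × 7.246/(0.939 + 7.246) = 21.78 V.
Branch current I = V_A/R3 = 21.78/66.9 = 0.3255 mA.
(Equivalently: I_total = 3.005 mA, then current-divider fraction G_k/ΣG = 0.1083.)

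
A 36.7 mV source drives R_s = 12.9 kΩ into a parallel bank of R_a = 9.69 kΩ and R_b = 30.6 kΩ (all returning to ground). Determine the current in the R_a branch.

I ≈ 1.38 µA

Equivalent of the parallel group: R_p = 7.359 kΩ.
V_A = 36.7 × 7.359/20.26 = 13.33 mV.
Branch current I = V_A/R_a = 13.33/9.69 = 1.376 µA.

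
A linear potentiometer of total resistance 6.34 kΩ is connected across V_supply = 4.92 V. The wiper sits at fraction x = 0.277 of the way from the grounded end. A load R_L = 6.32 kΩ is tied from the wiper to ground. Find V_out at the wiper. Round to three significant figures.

V_out ≈ 1.13 V

The pot divides into 4.584 kΩ above the wiper and 1.756 kΩ below.
Lower segment in parallel with the load: 1.756 ‖ 6.32 = 1.374 kΩ.
Loaded-divider output: V_out = 4.92 × 0.2307 = 1.135 V.
(Unloaded: V_out = x·V_supply = 1.36 V.)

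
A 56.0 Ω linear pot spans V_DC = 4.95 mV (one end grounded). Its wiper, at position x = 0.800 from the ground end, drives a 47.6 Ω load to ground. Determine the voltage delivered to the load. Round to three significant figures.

V_out ≈ 3.33 mV

The pot divides into 11.20 Ω above the wiper and 44.80 Ω below.
(x·R_p) ‖ R_L = 23.08 Ω.
Loaded-divider output: V_out = 4.95 × 0.6733 = 3.333 mV.
(Unloaded: V_out = x·V_DC = 3.96 mV.)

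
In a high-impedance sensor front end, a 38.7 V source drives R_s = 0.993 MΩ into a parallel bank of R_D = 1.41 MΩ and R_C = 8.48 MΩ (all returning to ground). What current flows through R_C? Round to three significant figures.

Combine the parallel branches: R_p = (1/1.41 + 1/8.48)⁻¹ = 1.209 MΩ.
V_A by voltage divider: V_A = 38.7 × 1.209/(0.993 + 1.209) = 21.25 V.
Branch current I = V_A/R_C = 21.25/8.48 = 2.506 µA.

I ≈ 2.51 µA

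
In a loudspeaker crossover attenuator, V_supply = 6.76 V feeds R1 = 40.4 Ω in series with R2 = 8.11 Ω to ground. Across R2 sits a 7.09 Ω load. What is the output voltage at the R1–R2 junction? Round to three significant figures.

V_out ≈ 0.579 V

First combine the lower leg with the load: R2 ‖ R_L = 3.783 Ω.
Now apply the divider: V_out = 6.76 × 0.08562 = 0.5788 V.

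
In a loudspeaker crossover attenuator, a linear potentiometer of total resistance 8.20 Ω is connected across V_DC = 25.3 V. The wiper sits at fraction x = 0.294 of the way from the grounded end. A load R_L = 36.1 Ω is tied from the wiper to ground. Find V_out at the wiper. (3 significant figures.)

The pot divides into 5.789 Ω above the wiper and 2.411 Ω below.
R_L loads the lower segment: effective lower R = 2.260 Ω.
Then V_out = V_DC · 2.260/(5.789 + 2.260) = 7.103 V.

V_out ≈ 7.10 V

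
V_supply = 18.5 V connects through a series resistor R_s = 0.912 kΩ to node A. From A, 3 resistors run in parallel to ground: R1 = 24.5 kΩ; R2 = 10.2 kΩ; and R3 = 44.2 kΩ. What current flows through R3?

Parallel bank: R_p = 1/(1/24.5 + 1/10.2 + 1/44.2) = 6.193 kΩ.
V_A by voltage divider: V_A = 18.5 × 6.193/(0.912 + 6.193) = 16.13 V.
Branch current I = V_A/R3 = 16.13/44.2 = 0.3648 mA.

I ≈ 0.365 mA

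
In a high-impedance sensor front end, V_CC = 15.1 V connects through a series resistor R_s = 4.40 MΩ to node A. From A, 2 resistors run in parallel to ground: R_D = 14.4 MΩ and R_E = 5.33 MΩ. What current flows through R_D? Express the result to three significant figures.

I ≈ 0.492 µA

Combine the parallel branches: R_p = (1/14.4 + 1/5.33)⁻¹ = 3.890 MΩ.
Node voltage V_A = V_CC · R_p/(R_s + R_p) = 15.1 × 0.4692 = 7.086 V.
I(R_D) = V_A / R_D = 7.086/14.4 = 0.4921 µA.
(Equivalently: I_total = 1.821 µA, then current-divider fraction G_k/ΣG = 0.2701.)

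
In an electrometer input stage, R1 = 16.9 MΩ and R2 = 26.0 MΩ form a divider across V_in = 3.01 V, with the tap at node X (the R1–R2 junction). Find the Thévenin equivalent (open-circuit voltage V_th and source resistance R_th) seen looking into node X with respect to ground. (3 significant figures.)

V_th ≈ 1.82 V, R_th ≈ 10.2 MΩ

Open-circuit (no load on X): V_th = V_in · R2/(R1 + R2) = 3.01 × 26.0/(16.90 + 26.0) = 1.824 V.
With V_in suppressed (replaced by a short), R_th = R1 ‖ R2 = (16.90 × 26.0)/(16.90 + 26.0) = 10.24 MΩ.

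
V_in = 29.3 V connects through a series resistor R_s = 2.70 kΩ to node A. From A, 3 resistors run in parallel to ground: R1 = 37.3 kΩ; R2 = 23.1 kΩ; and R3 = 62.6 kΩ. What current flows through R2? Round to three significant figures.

Equivalent of the parallel group: R_p = 11.62 kΩ.
V_A = 29.3 × 11.62/14.32 = 23.77 V.
I(R2) = V_A / R2 = 23.77/23.1 = 1.029 mA.
(Equivalently: I_total = 2.046 mA, then current-divider fraction G_k/ΣG = 0.5029.)

I ≈ 1.03 mA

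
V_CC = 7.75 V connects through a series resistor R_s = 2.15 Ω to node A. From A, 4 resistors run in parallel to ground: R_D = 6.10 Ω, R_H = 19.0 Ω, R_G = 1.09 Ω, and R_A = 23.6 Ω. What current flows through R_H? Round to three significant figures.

I ≈ 0.116 A

Parallel bank: R_p = 1/(1/6.10 + 1/19.0 + 1/1.09 + 1/23.6) = 0.8501 Ω.
V_A by voltage divider: V_A = 7.75 × 0.8501/(2.15 + 0.8501) = 2.196 V.
Branch current I = V_A/R_H = 2.196/19.0 = 0.1156 A.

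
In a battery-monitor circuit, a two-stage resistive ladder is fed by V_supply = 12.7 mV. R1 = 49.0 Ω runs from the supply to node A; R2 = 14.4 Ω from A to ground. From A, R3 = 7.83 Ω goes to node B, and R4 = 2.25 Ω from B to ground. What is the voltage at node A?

Looking into the second stage from A: R3 + R4 = 10.08 Ω appears in parallel with R2.
R2 ‖ (R3+R4) = 5.929 Ω.
First divider: V_A = V_supply · 5.929/(49.0 + 5.929) = 1.371 mV.

V_A ≈ 1.37 mV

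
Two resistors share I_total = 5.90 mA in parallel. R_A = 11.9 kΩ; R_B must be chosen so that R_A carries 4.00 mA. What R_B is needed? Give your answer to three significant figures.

The fraction through R_A equals R_B/(R_A+R_B).
4.00/5.90 = R_B/(R_A + R_B) → R_B = R_A · (0.6780)/(1 − 0.6780) = 11.9 × 2.105 = 25.05 kΩ.

R_B ≈ 25.1 kΩ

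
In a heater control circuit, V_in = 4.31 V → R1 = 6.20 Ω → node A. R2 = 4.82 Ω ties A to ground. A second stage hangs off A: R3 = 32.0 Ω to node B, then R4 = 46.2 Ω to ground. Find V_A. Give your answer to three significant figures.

Looking into the second stage from A: R3 + R4 = 78.20 Ω appears in parallel with R2.
Effective lower resistance at A: R2 ‖ 78.20 = 4.540 Ω.
V_A = 4.31 × 4.540/(6.20 + 4.540) = 1.822 V.

V_A ≈ 1.82 V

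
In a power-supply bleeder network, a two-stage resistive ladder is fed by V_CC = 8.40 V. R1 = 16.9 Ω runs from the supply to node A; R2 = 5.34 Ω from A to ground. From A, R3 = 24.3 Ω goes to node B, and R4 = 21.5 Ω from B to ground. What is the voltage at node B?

V_B ≈ 0.870 V

Looking into the second stage from A: R3 + R4 = 45.80 Ω appears in parallel with R2.
R2 ‖ (R3+R4) = 4.782 Ω.
First divider: V_A = V_CC · 4.782/(16.9 + 4.782) = 1.853 V.
Then the unloaded second divider: V_B = V_A × R4/(R3+R4) = 1.853 × 0.4694 = 0.8697 V.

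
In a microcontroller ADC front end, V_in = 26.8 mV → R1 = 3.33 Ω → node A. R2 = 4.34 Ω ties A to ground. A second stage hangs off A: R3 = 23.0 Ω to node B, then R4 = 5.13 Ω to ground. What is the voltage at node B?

V_B ≈ 2.59 mV

The second stage (R3 + R4 = 28.13 Ω) loads node A in parallel with R2.
Effective lower resistance at A: R2 ‖ 28.13 = 3.760 Ω.
So V_A = 26.8 × 0.5303 = 14.21 mV.
Stage 2 is unloaded, so V_B = V_A · R4/(R3+R4) = 14.21 × 5.13/28.13 = 2.592 mV.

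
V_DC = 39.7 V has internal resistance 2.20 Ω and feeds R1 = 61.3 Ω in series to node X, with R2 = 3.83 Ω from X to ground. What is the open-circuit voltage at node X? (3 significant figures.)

R1' = 2.20 + 61.3 = 63.50 Ω (source resistance + R1).
V_th is the unloaded tap voltage: V_DC · R2/(R1'+R2) = 39.7 × 0.05688 = 2.258 V.

V_th ≈ 2.26 V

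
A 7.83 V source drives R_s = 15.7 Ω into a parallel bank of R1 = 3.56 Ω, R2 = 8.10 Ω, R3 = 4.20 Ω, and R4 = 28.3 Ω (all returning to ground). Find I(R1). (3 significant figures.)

I ≈ 0.189 A

Combine the parallel branches: R_p = (1/3.56 + 1/8.10 + 1/4.20 + 1/28.3)⁻¹ = 1.475 Ω.
Node voltage V_A = V_in · R_p/(R_s + R_p) = 7.83 × 0.08590 = 0.6726 V.
Branch current I = V_A/R1 = 0.6726/3.56 = 0.1889 A.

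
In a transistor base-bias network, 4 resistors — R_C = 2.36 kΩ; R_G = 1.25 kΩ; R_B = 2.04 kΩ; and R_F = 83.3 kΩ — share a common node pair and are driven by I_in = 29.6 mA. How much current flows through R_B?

I ≈ 8.41 mA

ΣG = 1/2.36 + 1/1.25 + 1/2.04 + 1/83.3 = 1.726.
Current divider: I(R_B) = I_in · G_k/ΣG = 29.6 × (0.4902/1.726) = 29.6 × 0.2840 = 8.407 mA.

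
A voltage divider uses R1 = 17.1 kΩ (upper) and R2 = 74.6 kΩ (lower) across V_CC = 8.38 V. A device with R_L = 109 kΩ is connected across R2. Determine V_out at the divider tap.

First combine the lower leg with the load: R2 ‖ R_L = 44.29 kΩ.
Now apply the divider: V_out = 8.38 × 0.7214 = 6.046 V.

V_out ≈ 6.05 V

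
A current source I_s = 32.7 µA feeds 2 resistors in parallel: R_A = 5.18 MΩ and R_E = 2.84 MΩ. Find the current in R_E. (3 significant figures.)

With just two branches, the current splits inversely with resistance.
So I = 32.7 × 5.18/8.020 = 21.12 µA.

I ≈ 21.1 µA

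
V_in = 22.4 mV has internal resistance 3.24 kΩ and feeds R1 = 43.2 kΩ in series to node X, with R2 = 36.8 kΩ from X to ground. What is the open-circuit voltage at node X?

V_th ≈ 9.90 mV

R1' = 3.24 + 43.2 = 46.44 kΩ (source resistance + R1).
V_th is the unloaded tap voltage: V_in · R2/(R1'+R2) = 22.4 × 0.4421 = 9.903 mV.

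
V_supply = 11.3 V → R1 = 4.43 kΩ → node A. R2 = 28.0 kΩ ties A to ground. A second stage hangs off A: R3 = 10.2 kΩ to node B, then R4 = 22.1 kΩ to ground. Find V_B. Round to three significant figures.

Node A sees R2 in parallel with the series input of stage 2, R3 + R4 = 32.30 kΩ.
R2 ‖ (R3+R4) = 15.00 kΩ.
First divider: V_A = V_supply · 15.00/(4.43 + 15.00) = 8.723 V.
Stage 2 is unloaded, so V_B = V_A · R4/(R3+R4) = 8.723 × 22.1/32.30 = 5.969 V.

V_B ≈ 5.97 V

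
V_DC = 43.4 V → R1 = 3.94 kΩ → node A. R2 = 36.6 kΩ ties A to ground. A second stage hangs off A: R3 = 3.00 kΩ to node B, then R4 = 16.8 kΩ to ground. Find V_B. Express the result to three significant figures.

Node A sees R2 in parallel with the series input of stage 2, R3 + R4 = 19.80 kΩ.
R2 ‖ (R3+R4) = 12.85 kΩ.
V_A = 43.4 × 12.85/(3.94 + 12.85) = 33.21 V.
V_B = V_A × 0.8485 = 28.18 V.

V_B ≈ 28.2 V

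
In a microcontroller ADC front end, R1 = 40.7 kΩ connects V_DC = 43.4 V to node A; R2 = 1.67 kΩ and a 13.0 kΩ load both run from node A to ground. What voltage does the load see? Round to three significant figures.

V_out ≈ 1.52 V

The load sits in parallel with R2, giving an effective lower resistance R2' = R2·R_L/(R2+R_L) = 1.480 kΩ.
Now apply the divider: V_out = 43.4 × 0.03509 = 1.523 V.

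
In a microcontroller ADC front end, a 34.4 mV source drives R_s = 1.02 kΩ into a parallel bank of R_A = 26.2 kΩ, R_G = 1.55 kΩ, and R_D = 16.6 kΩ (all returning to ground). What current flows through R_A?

Parallel bank: R_p = 1/(1/26.2 + 1/1.55 + 1/16.6) = 1.345 kΩ.
V_A by voltage divider: V_A = 34.4 × 1.345/(1.02 + 1.345) = 19.56 mV.
Branch current I = V_A/R_A = 19.56/26.2 = 0.7467 µA.

I ≈ 0.747 µA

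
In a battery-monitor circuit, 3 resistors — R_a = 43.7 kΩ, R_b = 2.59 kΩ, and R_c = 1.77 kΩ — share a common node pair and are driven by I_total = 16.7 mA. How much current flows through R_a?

I ≈ 0.392 mA

ΣG = 1/43.7 + 1/2.59 + 1/1.77 = 0.9740.
R_a takes the fraction G_k/ΣG = 0.02288/0.9740 = 0.02350, so I = 16.7 × 0.02350 = 0.3924 mA.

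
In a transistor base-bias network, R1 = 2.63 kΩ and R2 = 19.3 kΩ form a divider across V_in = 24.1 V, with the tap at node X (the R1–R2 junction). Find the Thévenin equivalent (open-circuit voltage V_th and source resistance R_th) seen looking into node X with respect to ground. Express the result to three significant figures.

V_th ≈ 21.2 V, R_th ≈ 2.31 kΩ

With X open, the divider is unloaded: V_th = 24.1 × 19.3/21.93 = 21.21 V.
Looking into X with the source shorted: R_th = R1·R2/(R1+R2) = 2.630 × 19.3/21.93 = 2.315 kΩ.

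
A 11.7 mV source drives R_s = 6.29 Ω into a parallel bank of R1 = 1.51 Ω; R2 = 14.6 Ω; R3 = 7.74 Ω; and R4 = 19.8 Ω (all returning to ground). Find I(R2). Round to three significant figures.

I ≈ 0.119 mA

Equivalent of the parallel group: R_p = 1.098 Ω.
Node voltage V_A = V_supply · R_p/(R_s + R_p) = 11.7 × 0.1487 = 1.739 mV.
Branch current I = V_A/R2 = 1.739/14.6 = 0.1191 mA.
(Equivalently: I_total = 1.584 mA, then current-divider fraction G_k/ΣG = 0.07523.)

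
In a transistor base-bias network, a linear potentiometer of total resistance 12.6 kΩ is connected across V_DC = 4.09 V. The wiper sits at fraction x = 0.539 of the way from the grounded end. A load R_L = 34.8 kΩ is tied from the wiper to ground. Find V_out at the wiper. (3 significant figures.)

Lower segment x·R_p = 6.791 kΩ; upper segment (1−x)·R_p = 5.809 kΩ.
Lower segment in parallel with the load: 6.791 ‖ 34.8 = 5.682 kΩ.
Loaded-divider output: V_out = 4.09 × 0.4945 = 2.023 V.

V_out ≈ 2.02 V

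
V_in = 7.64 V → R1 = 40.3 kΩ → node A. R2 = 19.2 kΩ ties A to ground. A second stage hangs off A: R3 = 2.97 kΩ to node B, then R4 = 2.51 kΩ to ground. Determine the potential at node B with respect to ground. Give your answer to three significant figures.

V_B ≈ 0.335 V

Node A sees R2 in parallel with the series input of stage 2, R3 + R4 = 5.480 kΩ.
Effective lower resistance at A: R2 ‖ 5.480 = 4.263 kΩ.
V_A = 7.64 × 4.263/(40.3 + 4.263) = 0.7309 V.
Stage 2 is unloaded, so V_B = V_A · R4/(R3+R4) = 0.7309 × 2.51/5.480 = 0.3348 V.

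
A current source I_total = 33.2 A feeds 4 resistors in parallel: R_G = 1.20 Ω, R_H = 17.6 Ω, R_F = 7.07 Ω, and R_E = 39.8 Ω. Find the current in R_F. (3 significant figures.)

I ≈ 4.44 A

Conductances: ΣG = 1/1.20 + 1/17.6 + 1/7.07 + 1/39.8 = 1.057 (1/Ω).
R_F takes the fraction G_k/ΣG = 0.1414/1.057 = 0.1339, so I = 33.2 × 0.1339 = 4.444 A.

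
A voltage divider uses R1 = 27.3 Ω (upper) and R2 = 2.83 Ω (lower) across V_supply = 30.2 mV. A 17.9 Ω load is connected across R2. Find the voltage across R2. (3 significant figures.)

V_out ≈ 2.48 mV

The load sits in parallel with R2, giving an effective lower resistance R2' = R2·R_L/(R2+R_L) = 2.444 Ω.
Now apply the divider: V_out = 30.2 × 0.08216 = 2.481 mV.
(Unloaded it would be 2.84 mV; the load pulls it down.)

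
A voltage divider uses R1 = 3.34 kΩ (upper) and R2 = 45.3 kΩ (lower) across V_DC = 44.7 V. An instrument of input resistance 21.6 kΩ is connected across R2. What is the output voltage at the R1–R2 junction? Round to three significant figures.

V_out ≈ 36.4 V

The load sits in parallel with R2, giving an effective lower resistance R2' = R2·R_L/(R2+R_L) = 14.63 kΩ.
Then V_out = V_DC · R2'/(R1 + R2') = 44.7 × 14.63/17.97 = 36.39 V.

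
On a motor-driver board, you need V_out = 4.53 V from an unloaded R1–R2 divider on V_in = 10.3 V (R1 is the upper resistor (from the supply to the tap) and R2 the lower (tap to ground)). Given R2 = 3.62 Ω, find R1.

V_out/V_in = R2/(R1+R2) = 0.4398.
R1 = R2·(1/k − 1) = 3.62 × 1.274 = 4.611 Ω.

R1 ≈ 4.61 Ω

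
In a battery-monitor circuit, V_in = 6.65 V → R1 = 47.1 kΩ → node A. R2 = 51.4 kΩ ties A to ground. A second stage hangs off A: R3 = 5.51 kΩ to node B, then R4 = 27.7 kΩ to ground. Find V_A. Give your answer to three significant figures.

Looking into the second stage from A: R3 + R4 = 33.21 kΩ appears in parallel with R2.
R2 ‖ (R3+R4) = 20.17 kΩ.
First divider: V_A = V_in · 20.17/(47.1 + 20.17) = 1.994 V.

V_A ≈ 1.99 V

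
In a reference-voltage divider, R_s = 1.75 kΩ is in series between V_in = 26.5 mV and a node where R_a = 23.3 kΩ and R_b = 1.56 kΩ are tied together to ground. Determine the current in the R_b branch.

I ≈ 7.73 µA

Equivalent of the parallel group: R_p = 1.462 kΩ.
V_A = 26.5 × 1.462/3.212 = 12.06 mV.
I(R_b) = V_A / R_b = 12.06/1.56 = 7.732 µA.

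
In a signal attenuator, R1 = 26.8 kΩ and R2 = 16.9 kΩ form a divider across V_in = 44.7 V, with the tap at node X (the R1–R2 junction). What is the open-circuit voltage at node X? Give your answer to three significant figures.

V_th ≈ 17.3 V

V_th is the unloaded tap voltage: V_in · R2/(R1+R2) = 44.7 × 0.3867 = 17.29 V.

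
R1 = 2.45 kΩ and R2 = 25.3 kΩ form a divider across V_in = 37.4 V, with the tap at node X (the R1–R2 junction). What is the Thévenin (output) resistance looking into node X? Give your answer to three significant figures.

Zeroing V_in shorts the top of R1 to ground, so R_th = R1 ‖ R2 = 2.234 kΩ.

R_th ≈ 2.23 kΩ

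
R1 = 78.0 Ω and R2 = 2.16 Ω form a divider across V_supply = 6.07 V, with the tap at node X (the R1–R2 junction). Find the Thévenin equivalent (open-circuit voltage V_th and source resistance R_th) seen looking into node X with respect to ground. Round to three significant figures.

With X open, the divider is unloaded: V_th = 6.07 × 2.16/80.16 = 0.1636 V.
Zeroing V_supply shorts the top of R1 to ground, so R_th = R1 ‖ R2 = 2.102 Ω.

V_th ≈ 0.164 V, R_th ≈ 2.10 Ω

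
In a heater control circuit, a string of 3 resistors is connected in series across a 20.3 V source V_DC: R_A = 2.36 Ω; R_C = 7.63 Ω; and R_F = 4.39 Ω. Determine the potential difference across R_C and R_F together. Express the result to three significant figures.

ΣR = 2.36 + 7.63 + 4.39 = 14.38 Ω.
R_{R_C..R_F} = 7.63 + 4.39 = 12.02 Ω.
Voltage divider: V = V_DC · (12.02 / 14.38) = 20.3 × 0.8359 = 16.97 V.

V ≈ 17.0 V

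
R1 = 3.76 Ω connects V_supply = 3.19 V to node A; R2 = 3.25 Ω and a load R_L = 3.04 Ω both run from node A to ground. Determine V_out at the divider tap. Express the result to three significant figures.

V_out ≈ 0.940 V

First combine the lower leg with the load: R2 ‖ R_L = 1.571 Ω.
Now apply the divider: V_out = 3.19 × 0.2947 = 0.9400 V.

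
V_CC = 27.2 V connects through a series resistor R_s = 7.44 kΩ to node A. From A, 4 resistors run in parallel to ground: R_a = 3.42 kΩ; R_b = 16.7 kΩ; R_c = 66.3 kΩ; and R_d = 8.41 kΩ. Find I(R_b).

Combine the parallel branches: R_p = (1/3.42 + 1/16.7 + 1/66.3 + 1/8.41)⁻¹ = 2.056 kΩ.
V_A = 27.2 × 2.056/9.496 = 5.890 V.
I(R_b) = V_A / R_b = 5.890/16.7 = 0.3527 mA.
(Check via current divider: I_total = 2.864 mA; share G_k/ΣG = 0.1231 → same result.)

I ≈ 0.353 mA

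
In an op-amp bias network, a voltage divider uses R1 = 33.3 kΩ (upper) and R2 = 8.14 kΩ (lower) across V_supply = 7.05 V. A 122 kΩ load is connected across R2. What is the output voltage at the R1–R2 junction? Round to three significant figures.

The load sits in parallel with R2, giving an effective lower resistance R2' = R2·R_L/(R2+R_L) = 7.631 kΩ.
Voltage divider with the loaded lower leg: V_out = 7.05 × 7.631/(33.3 + 7.631) = 7.05 × 0.1864 = 1.314 V.

V_out ≈ 1.31 V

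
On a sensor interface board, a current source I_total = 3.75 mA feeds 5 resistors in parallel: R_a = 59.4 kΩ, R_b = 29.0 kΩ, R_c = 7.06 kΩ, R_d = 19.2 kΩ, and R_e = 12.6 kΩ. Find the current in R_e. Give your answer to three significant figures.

I ≈ 0.917 mA

Total conductance ΣG = 1/59.4 + 1/29.0 + 1/7.06 + 1/19.2 + 1/12.6 = 0.3244 (units of 1/kΩ).
Current divider: I(R_e) = I_total · G_k/ΣG = 3.75 × (0.07937/0.3244) = 3.75 × 0.2446 = 0.9174 mA.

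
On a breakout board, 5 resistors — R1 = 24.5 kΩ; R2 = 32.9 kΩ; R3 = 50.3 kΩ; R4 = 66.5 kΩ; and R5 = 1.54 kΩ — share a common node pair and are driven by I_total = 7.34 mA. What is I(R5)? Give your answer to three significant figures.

Conductances: ΣG = 1/24.5 + 1/32.9 + 1/50.3 + 1/66.5 + 1/1.54 = 0.7555 (1/kΩ).
By the current-divider rule, I = I_total · G_k/ΣG = 7.34 × 0.8595 = 6.309 mA.

I ≈ 6.31 mA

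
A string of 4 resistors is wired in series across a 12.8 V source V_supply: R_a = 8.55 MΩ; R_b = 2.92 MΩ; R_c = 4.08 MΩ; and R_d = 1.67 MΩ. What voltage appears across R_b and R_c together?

Total series resistance ΣR = 8.55 + 2.92 + 4.08 + 1.67 = 17.22 MΩ.
R_{R_b..R_c} = 2.92 + 4.08 = 7.000 MΩ.
By the voltage-divider rule, V = 12.8 × 7.000/17.22 = 5.203 V.

V ≈ 5.20 V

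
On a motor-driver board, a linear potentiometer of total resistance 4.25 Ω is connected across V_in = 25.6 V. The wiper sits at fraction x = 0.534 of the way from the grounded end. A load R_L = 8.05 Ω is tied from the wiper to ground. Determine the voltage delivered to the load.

Split the track: R_lower = x·R_p = 2.270 Ω, R_upper = (1−x)·R_p = 1.980 Ω.
(x·R_p) ‖ R_L = 1.770 Ω.
V_out = 25.6 × 1.770/(1.980 + 1.770) = 12.08 V.

V_out ≈ 12.1 V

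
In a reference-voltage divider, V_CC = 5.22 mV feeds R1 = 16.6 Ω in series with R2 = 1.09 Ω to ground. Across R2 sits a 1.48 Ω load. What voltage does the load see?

The load sits in parallel with R2, giving an effective lower resistance R2' = R2·R_L/(R2+R_L) = 0.6277 Ω.
Voltage divider with the loaded lower leg: V_out = 5.22 × 0.6277/(16.6 + 0.6277) = 5.22 × 0.03644 = 0.1902 mV.

V_out ≈ 0.190 mV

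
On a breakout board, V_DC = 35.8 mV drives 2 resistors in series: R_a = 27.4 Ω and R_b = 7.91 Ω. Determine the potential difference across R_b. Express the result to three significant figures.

Total series resistance ΣR = 27.4 + 7.91 = 35.31 Ω.
By the voltage-divider rule, V = 35.8 × 7.910/35.31 = 8.020 mV.

V ≈ 8.02 mV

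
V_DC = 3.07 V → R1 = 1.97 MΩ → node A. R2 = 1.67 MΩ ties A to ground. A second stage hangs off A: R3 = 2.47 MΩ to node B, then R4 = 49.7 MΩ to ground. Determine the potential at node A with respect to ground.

V_A ≈ 1.38 V

Looking into the second stage from A: R3 + R4 = 52.17 MΩ appears in parallel with R2.
R2 ‖ (R3+R4) = 1.618 MΩ.
So V_A = 3.07 × 0.4510 = 1.385 V.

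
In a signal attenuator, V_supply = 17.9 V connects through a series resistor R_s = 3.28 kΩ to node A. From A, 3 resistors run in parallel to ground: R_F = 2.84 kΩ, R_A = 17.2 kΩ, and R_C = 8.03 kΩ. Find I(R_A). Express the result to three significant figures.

I ≈ 0.378 mA

Combine the parallel branches: R_p = (1/2.84 + 1/17.2 + 1/8.03)⁻¹ = 1.870 kΩ.
Node voltage V_A = V_supply · R_p/(R_s + R_p) = 17.9 × 0.3631 = 6.499 V.
I(R_A) = V_A / R_A = 6.499/17.2 = 0.3779 mA.
(Equivalently: I_total = 3.476 mA, then current-divider fraction G_k/ΣG = 0.1087.)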